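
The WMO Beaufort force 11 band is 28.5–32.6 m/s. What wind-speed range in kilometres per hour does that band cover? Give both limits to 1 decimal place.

28.5–32.6 m/s × 3.6 = 102.6–117.4 km/h.

102.6 to 117.4 km/h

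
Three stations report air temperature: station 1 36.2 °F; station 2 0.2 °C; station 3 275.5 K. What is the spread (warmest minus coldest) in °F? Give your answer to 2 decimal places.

station 1: 36.2 °F = 2.333 °C.
station 3: 275.5 K = 2.350 °C.
Spread: 2.350 − 0.200 = 2.150 °C = 3.87 °F.

3.87 °F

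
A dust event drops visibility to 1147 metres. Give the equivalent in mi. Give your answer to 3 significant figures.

0.713 SM

1 m = 0.000621371 SM, so 1147 × 0.000621371 = 0.713 SM.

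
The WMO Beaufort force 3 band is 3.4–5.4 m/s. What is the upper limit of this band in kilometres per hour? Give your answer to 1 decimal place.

19.4 km/h

3.4–5.4 m/s × 3.6 = 12.2–19.4 km/h.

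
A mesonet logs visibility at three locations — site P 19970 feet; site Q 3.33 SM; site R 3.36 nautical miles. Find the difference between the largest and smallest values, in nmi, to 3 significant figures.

site P: 19970 ft = 3.28664 nmi.
site Q: 3.33 SM = 2.89369 nmi.
Spread: 3.36000 − 2.89369 = 0.466 nmi.

0.466 nmi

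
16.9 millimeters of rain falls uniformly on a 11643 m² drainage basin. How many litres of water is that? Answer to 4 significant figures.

1 mm over 1 m² is 1 L, so volume = 16.9 × 11643 = 196766.7 L ≈ 196800 L.

196800 litres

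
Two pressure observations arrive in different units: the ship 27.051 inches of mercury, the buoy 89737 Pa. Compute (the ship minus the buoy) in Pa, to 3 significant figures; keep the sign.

1870 Pa

the ship: 27.051 inHg = 91605.21 Pa.
Difference: 91605.21 − 89737.00 = 1870 Pa.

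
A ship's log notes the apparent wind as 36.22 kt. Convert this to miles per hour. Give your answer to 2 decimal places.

41.68 mph

1 kt = 1.15078 mph, so 36.22 × 1.15078 = 41.68 mph.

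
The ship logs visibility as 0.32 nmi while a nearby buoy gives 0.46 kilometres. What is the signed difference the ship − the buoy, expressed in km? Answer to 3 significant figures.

0.133 km

the ship: 0.32 nmi = 0.59264 km.
Difference: 0.59264 − 0.46000 = 0.133 km.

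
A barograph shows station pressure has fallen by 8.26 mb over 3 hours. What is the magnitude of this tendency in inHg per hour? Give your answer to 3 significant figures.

0.0813 inHg per hour

8.26 mb / 3 h × 0.02953 inHg/mb = 0.0813 inHg/h.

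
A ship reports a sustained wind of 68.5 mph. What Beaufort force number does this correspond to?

68.5 mph = 30.6 m/s, which is Beaufort 11 (violent storm, 28.5–32.6 m/s).

Beaufort force 11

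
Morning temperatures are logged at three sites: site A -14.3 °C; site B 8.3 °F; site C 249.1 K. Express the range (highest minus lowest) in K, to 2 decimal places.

site B: 8.3 °F = -13.167 °C.
site C: 249.1 K = -24.050 °C.
Spread: (-13.167) − (-24.050) = 10.883 °C.

10.88 K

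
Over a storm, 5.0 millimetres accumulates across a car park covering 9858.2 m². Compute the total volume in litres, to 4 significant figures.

49290 litres

1 mm over 1 m² is 1 L, so volume = 5 × 9858.2 = 49291 L ≈ 49290 L.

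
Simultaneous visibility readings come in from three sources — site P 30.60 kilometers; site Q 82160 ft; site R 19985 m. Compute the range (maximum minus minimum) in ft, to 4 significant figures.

site P: 30.60 km = 100393.70 ft.
site R: 19985 m = 65567.59 ft.
Spread: 100393.70 − 65567.59 = 34830 ft.

34830 ft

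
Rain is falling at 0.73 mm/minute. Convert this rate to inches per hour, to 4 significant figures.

1.724 in/hour

0.73 mm/minute × 0.0393701 in/mm × 60 minute/hour = 1.724 in/hour.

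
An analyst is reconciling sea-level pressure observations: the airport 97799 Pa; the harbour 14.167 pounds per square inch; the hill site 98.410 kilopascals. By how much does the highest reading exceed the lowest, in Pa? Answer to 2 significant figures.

the harbour: 14.167 psi = 97678.03 Pa.
the hill site: 98.410 kPa = 98410.00 Pa.
Spread: 98410.00 − 97678.03 = 730 Pa.

730 Pa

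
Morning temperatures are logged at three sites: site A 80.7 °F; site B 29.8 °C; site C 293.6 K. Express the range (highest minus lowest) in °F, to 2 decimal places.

site A: 80.7 °F = 27.056 °C.
site C: 293.6 K = 20.450 °C.
Spread: 29.800 − 20.450 = 9.350 °C = 16.83 °F.

16.83 °F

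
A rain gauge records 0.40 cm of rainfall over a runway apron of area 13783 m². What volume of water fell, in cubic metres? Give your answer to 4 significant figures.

55.13 cubic metres

Depth: 0.40 cm × 10 = 4 mm.
1 mm over 1 m² is 1 L, so volume = 4 × 13783 = 55132 L = 55.13 m³.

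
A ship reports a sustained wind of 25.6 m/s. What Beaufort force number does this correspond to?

Beaufort force 10

25.6 m/s lies in the Beaufort 10 band (storm, 24.5–28.4 m/s).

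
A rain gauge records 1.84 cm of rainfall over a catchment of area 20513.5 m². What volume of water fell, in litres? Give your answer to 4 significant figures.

377400 litres

Depth: 1.84 cm × 10 = 18.4 mm.
1 mm over 1 m² is 1 L, so volume = 18.4 × 20513.5 = 377448.4 L ≈ 377400 L.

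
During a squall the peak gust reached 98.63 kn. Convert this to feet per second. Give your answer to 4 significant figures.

1 kt = 1.68781 ft/s, so 98.63 × 1.68781 = 166.5 ft/s.

166.5 ft/s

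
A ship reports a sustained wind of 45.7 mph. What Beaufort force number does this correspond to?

Beaufort force 8

45.7 mph = 20.4 m/s, which is Beaufort 8 (gale, 17.2–20.7 m/s).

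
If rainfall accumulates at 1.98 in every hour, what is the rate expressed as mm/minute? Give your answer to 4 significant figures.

1.98 in/hour × 25.4 mm/in × 0.0166667 hour/minute = 0.8382 mm/minute.

0.8382 mm/minute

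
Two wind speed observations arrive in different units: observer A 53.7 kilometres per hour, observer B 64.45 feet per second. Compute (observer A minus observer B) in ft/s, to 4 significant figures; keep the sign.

-15.51 ft/s

observer A: 53.7 km/h = 48.9392 ft/s.
Difference: 48.9392 − 64.4500 = -15.51 ft/s.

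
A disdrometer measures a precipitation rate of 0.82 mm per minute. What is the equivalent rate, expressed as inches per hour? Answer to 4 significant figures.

0.82 mm/minute × 0.0393701 in/mm × 60 minute/hour = 1.937 in/hour.

1.937 in/hour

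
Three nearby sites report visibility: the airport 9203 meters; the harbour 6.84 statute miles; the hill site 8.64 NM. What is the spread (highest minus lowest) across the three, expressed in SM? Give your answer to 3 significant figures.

the airport: 9203 m = 5.7185 SM.
the hill site: 8.64 nmi = 9.9427 SM.
Spread: 9.9427 − 5.7185 = 4.22 SM.

4.22 SM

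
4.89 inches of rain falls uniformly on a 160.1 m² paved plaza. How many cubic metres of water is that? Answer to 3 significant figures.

19.9 cubic metres

Depth: 4.89 in × 25.4 = 124.206 mm.
1 mm over 1 m² is 1 L, so volume = 124.206 × 160.1 = 19885.381 L = 19.9 m³.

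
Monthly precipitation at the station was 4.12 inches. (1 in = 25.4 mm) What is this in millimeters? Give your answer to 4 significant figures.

104.6 mm

1 in = 25.4 mm, so 4.12 × 25.4 = 104.6 mm.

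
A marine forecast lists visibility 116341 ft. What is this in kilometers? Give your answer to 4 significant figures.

35.46 km

1 ft = 0.0003048 km, so 116341 × 0.0003048 = 35.46 km.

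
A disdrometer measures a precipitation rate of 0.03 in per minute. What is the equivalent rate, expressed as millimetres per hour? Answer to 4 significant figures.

0.03 in/minute × 25.4 mm/in × 60 minute/hour = 45.72 mm/hour.

45.72 mm/hour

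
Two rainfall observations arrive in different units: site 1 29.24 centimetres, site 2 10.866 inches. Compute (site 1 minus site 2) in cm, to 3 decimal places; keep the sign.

1.640 cm

site 2: 10.866 in = 27.59964 cm.
Difference: 29.24000 − 27.59964 = 1.640 cm.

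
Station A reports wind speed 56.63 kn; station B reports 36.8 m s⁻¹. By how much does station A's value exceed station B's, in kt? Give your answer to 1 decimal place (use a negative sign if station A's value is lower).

-14.9 kt

station B: 36.8 m/s = 71.533 kt.
Difference: 56.630 − 71.533 = -14.9 kt.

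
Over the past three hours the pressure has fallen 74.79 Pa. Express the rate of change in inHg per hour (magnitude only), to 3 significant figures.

0.00736 inHg per hour

74.79 Pa / 3 h × 0.0002953 inHg/Pa = 0.00736 inHg/h.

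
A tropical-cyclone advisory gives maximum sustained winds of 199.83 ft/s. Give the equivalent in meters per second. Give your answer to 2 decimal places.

60.91 m/s

1 ft/s = 0.3048 m/s, so 199.83 × 0.3048 = 60.91 m/s.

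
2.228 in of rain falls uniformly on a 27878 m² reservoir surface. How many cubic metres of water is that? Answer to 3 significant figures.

1580 cubic metres

Depth: 2.228 in × 25.4 = 56.5912 mm.
1 mm over 1 m² is 1 L, so volume = 56.5912 × 27878 = 1577649.5 L = 1580 m³.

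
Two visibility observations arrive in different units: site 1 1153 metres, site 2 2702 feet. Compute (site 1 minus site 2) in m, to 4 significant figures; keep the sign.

site 2: 2702 ft = 823.570 m.
Difference: 1153.000 − 823.570 = 329.4 m.

329.4 m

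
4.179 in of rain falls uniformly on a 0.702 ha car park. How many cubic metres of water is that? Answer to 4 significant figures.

Depth: 4.179 in × 25.4 = 106.1466 mm.
Area: 0.702 ha = 7020 m².
1 mm over 1 m² is 1 L, so volume = 106.1466 × 7020 = 745149.13 L = 745.1 m³.

745.1 cubic metres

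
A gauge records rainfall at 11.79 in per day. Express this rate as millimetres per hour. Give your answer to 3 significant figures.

11.79 in/day × 25.4 mm/in × 0.0416667 day/hour = 12.5 mm/hour.

12.5 mm/hour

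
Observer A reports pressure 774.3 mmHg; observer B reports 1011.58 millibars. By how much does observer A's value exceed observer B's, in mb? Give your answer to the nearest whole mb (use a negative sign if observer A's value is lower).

observer A: 774.3 mmHg = 1032.32 mb.
Difference: 1032.32 − 1011.58 = 21 mb.

21 mb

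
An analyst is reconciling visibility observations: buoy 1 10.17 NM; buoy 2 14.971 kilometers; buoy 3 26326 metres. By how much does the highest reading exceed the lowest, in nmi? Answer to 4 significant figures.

6.131 nmi

buoy 2: 14.971 km = 8.08369 nmi.
buoy 3: 26326 m = 14.21490 nmi.
Spread: 14.21490 − 8.08369 = 6.131 nmi.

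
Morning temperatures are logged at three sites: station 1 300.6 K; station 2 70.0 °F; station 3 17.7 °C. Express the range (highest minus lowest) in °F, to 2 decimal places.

17.55 °F

station 1: 300.6 K = 27.450 °C.
station 2: 70.0 °F = 21.111 °C.
Spread: 27.450 − 17.700 = 9.750 °C = 17.55 °F.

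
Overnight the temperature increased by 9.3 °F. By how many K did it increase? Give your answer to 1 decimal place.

For a temperature change the 32° offset cancels: ΔK = 9.3 × 0.5556 = 5.2 K.

5.2 K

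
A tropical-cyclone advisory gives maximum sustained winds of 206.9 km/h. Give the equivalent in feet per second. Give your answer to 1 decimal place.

1 km/h = 0.911344 ft/s, so 206.9 × 0.911344 = 188.6 ft/s.

188.6 ft/s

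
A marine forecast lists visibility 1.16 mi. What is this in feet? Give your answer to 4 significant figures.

1 SM = 5280 ft, so 1.16 × 5280 = 6125 ft.

6125 ft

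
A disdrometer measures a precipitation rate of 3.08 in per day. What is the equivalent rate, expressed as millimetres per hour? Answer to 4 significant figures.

3.08 in/day × 25.4 mm/in × 0.0416667 day/hour = 3.260 mm/hour.

3.260 mm/hour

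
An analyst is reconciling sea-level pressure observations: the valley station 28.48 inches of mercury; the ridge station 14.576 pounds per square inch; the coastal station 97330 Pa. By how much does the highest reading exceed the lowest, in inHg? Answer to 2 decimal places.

1.20 inHg

the ridge station: 14.576 psi = 29.6770 inHg.
the coastal station: 97330 Pa = 28.7415 inHg.
Spread: 29.6770 − 28.4800 = 1.20 inHg.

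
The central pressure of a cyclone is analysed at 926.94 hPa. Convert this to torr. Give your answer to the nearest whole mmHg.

1 hPa = 0.750062 mmHg, so 926.94 × 0.750062 = 695 mmHg.

695 mmHg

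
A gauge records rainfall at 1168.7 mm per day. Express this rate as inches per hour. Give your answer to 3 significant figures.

1.92 in/hour

1168.7 mm/day × 0.0393701 in/mm × 0.0416667 day/hour = 1.92 in/hour.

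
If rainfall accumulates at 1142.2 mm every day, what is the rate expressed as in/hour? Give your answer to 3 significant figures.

1142.2 mm/day × 0.0393701 in/mm × 0.0416667 day/hour = 1.87 in/hour.

1.87 in/hour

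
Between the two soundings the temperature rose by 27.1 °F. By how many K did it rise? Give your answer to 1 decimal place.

A change of 1 °C equals a change of 1.8 °F: ΔK = 27.1 × 0.5556 = 15.1 K.

15.1 K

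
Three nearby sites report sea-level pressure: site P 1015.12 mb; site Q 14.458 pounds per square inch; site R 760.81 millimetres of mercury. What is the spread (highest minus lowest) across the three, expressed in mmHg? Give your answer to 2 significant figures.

14 mmHg

site P: 1015.12 mb = 761.40 mmHg.
site Q: 14.458 psi = 747.69 mmHg.
Spread: 761.40 − 747.69 = 14 mmHg.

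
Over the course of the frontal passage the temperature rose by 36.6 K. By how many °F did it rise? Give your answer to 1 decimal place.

65.9 °F

For a temperature change the 32° offset cancels: Δ°F = 36.6 × 1.8 = 65.9 °F.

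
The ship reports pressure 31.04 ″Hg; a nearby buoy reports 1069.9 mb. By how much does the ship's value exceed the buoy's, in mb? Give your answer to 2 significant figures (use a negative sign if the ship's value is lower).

the ship: 31.04 inHg = 1051.14 mb.
Difference: 1051.14 − 1069.90 = -19 mb.

-19 mb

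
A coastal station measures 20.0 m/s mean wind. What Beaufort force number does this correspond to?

20.0 m/s lies in the Beaufort 8 band (gale, 17.2–20.7 m/s).

Beaufort force 8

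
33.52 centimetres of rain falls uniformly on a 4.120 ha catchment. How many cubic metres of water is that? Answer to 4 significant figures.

13810 cubic metres

Depth: 33.52 cm × 10 = 335.2 mm.
Area: 4.120 ha = 41200 m².
1 mm over 1 m² is 1 L, so volume = 335.2 × 41200 = 13810240 L = 13810 m³.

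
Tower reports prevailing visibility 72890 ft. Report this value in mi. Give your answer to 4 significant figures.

13.80 SM

1 ft = 0.000189394 SM, so 72890 × 0.000189394 = 13.80 SM.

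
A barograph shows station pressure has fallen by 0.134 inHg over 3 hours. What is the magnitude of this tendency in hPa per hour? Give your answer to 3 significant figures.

1.51 hPa per hour

0.134 inHg / 3 h × 33.8639 hPa/inHg = 1.51 hPa/h.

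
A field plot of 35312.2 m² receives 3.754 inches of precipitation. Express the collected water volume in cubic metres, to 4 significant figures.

Depth: 3.754 in × 25.4 = 95.3516 mm.
1 mm over 1 m² is 1 L, so volume = 95.3516 × 35312.2 = 3367074.8 L = 3367 m³.

3367 cubic metres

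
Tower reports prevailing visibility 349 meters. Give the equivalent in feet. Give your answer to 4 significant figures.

1 m = 3.28084 ft, so 349 × 3.28084 = 1145 ft.

1145 ft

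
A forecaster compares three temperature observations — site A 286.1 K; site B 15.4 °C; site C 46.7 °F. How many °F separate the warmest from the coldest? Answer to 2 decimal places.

site A: 286.1 K = 12.950 °C.
site C: 46.7 °F = 8.167 °C.
Spread: 15.400 − 8.167 = 7.233 °C = 13.02 °F.

13.02 °F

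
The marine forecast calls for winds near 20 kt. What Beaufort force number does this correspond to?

Beaufort force 5

20 kt lies in the Beaufort 5 band (fresh breeze, 17–21 kt).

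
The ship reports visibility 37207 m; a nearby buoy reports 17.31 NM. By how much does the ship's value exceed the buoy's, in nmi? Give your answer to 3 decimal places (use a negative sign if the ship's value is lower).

2.780 nmi

the ship: 37207 m = 20.09017 nmi.
Difference: 20.09017 − 17.31000 = 2.780 nmi.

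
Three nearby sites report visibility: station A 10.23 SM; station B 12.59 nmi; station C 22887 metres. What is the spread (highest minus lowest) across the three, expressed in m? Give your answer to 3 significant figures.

6850 m

station A: 10.23 SM = 16463.59 m.
station B: 12.59 nmi = 23316.68 m.
Spread: 23316.68 − 16463.59 = 6850 m.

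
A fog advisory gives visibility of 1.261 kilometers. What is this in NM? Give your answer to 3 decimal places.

0.681 nmi

1 km = 0.539957 nmi, so 1.261 × 0.539957 = 0.681 nmi.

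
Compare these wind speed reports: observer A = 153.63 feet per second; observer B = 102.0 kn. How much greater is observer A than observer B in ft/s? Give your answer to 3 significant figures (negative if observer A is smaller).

-18.5 ft/s

observer B: 102.0 kt = 172.157 ft/s.
Difference: 153.630 − 172.157 = -18.5 ft/s.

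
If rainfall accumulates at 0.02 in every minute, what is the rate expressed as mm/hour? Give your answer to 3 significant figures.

0.02 in/minute × 25.4 mm/in × 60 minute/hour = 30.5 mm/hour.

30.5 mm/hour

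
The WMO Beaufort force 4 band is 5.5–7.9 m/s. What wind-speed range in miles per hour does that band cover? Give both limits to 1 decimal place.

12.3 to 17.7 mph

5.5–7.9 m/s × 2.237 = 12.3–17.7 mph.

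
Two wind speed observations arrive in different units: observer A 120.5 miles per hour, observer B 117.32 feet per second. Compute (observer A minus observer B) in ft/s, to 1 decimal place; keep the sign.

59.4 ft/s

observer A: 120.5 mph = 176.733 ft/s.
Difference: 176.733 − 117.320 = 59.4 ft/s.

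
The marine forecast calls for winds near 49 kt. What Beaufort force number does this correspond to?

49 kt lies in the Beaufort 10 band (storm, 48–55 kt).

Beaufort force 10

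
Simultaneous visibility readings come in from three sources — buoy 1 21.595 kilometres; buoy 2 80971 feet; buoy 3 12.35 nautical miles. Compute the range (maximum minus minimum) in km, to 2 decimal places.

buoy 2: 80971 ft = 24.67996 km.
buoy 3: 12.35 nmi = 22.87220 km.
Spread: 24.67996 − 21.59500 = 3.08 km.

3.08 km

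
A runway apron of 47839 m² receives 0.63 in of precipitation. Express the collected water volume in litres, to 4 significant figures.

Depth: 0.63 in × 25.4 = 16.002 mm.
1 mm over 1 m² is 1 L, so volume = 16.002 × 47839 = 765519.68 L ≈ 765500 L.

765500 litres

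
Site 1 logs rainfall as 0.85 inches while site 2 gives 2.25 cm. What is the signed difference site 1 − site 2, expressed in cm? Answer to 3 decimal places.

site 1: 0.85 in = 2.15900 cm.
Difference: 2.15900 − 2.25000 = -0.091 cm.

-0.091 cm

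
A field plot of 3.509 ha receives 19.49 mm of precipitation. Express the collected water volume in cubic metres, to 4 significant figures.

683.9 cubic metres

Area: 3.509 ha = 35090 m².
1 mm over 1 m² is 1 L, so volume = 19.49 × 35090 = 683904.1 L = 683.9 m³.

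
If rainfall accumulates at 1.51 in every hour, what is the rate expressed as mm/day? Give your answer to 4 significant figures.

920.5 mm/day

1.51 in/hour × 25.4 mm/in × 24 hour/day = 920.5 mm/day.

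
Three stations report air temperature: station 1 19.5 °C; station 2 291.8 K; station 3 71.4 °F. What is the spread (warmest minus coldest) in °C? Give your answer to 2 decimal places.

3.24 °C

station 2: 291.8 K = 18.650 °C.
station 3: 71.4 °F = 21.889 °C.
Spread: 21.889 − 18.650 = 3.239 °C.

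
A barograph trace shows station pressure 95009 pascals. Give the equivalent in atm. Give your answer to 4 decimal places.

0.9377 atm

1 Pa = 9.86923e-06 atm, so 95009 × 9.86923e-06 = 0.9377 atm.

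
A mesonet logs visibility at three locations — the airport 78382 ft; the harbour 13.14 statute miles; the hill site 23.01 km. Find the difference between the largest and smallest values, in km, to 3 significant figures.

the airport: 78382 ft = 23.8908 km.
the harbour: 13.14 SM = 21.1468 km.
Spread: 23.8908 − 21.1468 = 2.74 km.

2.74 km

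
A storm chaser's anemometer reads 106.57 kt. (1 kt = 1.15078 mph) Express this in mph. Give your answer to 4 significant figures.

1 kt = 1.15078 mph, so 106.57 × 1.15078 = 122.6 mph.

122.6 mph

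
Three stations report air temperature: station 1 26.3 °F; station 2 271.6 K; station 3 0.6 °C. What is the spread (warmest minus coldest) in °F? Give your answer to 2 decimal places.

6.78 °F

station 1: 26.3 °F = -3.167 °C.
station 2: 271.6 K = -1.550 °C.
Spread: 0.600 − (-3.167) = 3.767 °C = 6.78 °F.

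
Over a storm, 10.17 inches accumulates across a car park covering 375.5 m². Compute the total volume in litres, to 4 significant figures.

97000 litres

Depth: 10.17 in × 25.4 = 258.318 mm.
1 mm over 1 m² is 1 L, so volume = 258.318 × 375.5 = 96998.409 L ≈ 97000 L.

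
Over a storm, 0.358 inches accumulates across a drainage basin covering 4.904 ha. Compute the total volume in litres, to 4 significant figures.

445900 litres

Depth: 0.358 in × 25.4 = 9.0932 mm.
Area: 4.904 ha = 49040 m².
1 mm over 1 m² is 1 L, so volume = 9.0932 × 49040 = 445930.53 L ≈ 445900 L.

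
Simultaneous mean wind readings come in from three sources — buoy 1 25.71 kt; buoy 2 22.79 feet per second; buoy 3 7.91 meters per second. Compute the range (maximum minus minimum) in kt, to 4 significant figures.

12.21 kt

buoy 2: 22.79 ft/s = 13.5027 kt.
buoy 3: 7.91 m/s = 15.3758 kt.
Spread: 25.7100 − 13.5027 = 12.21 kt.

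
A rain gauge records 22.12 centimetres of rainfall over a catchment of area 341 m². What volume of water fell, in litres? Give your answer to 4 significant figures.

75430 litres

Depth: 22.12 cm × 10 = 221.2 mm.
1 mm over 1 m² is 1 L, so volume = 221.2 × 341 = 75429.2 L ≈ 75430 L.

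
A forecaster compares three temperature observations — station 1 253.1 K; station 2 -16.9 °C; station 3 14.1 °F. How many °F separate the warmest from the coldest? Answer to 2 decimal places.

18.19 °F

station 1: 253.1 K = -20.050 °C.
station 3: 14.1 °F = -9.944 °C.
Spread: (-9.944) − (-20.050) = 10.106 °C = 18.19 °F.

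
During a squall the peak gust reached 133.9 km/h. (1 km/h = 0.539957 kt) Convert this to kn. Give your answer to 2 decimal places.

1 km/h = 0.539957 kt, so 133.9 × 0.539957 = 72.30 kt.

72.30 kt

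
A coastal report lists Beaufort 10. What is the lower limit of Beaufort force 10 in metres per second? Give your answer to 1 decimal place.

Beaufort 10 (storm) spans 24.5–28.4 m/s.

24.5 m/s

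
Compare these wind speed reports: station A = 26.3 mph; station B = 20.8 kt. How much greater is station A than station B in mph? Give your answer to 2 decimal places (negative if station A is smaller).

station B: 20.8 kt = 23.9362 mph.
Difference: 26.3000 − 23.9362 = 2.36 mph.

2.36 mph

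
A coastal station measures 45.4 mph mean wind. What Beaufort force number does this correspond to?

45.4 mph = 20.3 m/s, which is Beaufort 8 (gale, 17.2–20.7 m/s).

Beaufort force 8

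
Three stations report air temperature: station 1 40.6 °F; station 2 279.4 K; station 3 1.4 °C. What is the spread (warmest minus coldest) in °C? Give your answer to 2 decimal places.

4.85 °C

station 1: 40.6 °F = 4.778 °C.
station 2: 279.4 K = 6.250 °C.
Spread: 6.250 − 1.400 = 4.850 °C.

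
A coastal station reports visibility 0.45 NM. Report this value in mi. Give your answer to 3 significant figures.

1 nmi = 1.15078 SM, so 0.45 × 1.15078 = 0.518 SM.

0.518 SM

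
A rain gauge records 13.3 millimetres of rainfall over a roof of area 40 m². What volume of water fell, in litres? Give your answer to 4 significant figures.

532.0 litres

1 mm over 1 m² is 1 L, so volume = 13.3 × 40 = 532 L ≈ 532.0 L.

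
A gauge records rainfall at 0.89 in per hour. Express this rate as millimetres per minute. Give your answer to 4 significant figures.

0.89 in/hour × 25.4 mm/in × 0.0166667 hour/minute = 0.3768 mm/minute.

0.3768 mm/minute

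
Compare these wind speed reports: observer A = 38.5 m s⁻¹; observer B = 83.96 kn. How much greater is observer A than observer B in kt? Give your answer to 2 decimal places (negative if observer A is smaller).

-9.12 kt

observer A: 38.5 m/s = 74.8380 kt.
Difference: 74.8380 − 83.9600 = -9.12 kt.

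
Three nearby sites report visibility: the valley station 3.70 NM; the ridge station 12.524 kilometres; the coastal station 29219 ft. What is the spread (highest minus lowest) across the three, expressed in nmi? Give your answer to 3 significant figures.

the ridge station: 12.524 km = 6.7624 nmi.
the coastal station: 29219 ft = 4.8088 nmi.
Spread: 6.7624 − 3.7000 = 3.06 nmi.

3.06 nmi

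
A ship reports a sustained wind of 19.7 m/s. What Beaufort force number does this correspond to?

Beaufort force 8

19.7 m/s lies in the Beaufort 8 band (gale, 17.2–20.7 m/s).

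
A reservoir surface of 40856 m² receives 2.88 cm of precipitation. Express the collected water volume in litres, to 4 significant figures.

1177000 litres

Depth: 2.88 cm × 10 = 28.8 mm.
1 mm over 1 m² is 1 L, so volume = 28.8 × 40856 = 1176652.8 L ≈ 1177000 L.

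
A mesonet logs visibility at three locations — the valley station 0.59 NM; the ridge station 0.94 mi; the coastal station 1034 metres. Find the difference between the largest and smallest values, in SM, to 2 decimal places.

the valley station: 0.59 nmi = 0.6790 SM.
the coastal station: 1034 m = 0.6425 SM.
Spread: 0.9400 − 0.6425 = 0.30 SM.

0.30 SM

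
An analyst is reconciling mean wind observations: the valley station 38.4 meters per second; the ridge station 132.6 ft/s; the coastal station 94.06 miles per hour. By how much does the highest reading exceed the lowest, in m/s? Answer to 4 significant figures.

3.649 m/s

the ridge station: 132.6 ft/s = 40.41648 m/s.
the coastal station: 94.06 mph = 42.04858 m/s.
Spread: 42.04858 − 38.40000 = 3.649 m/s.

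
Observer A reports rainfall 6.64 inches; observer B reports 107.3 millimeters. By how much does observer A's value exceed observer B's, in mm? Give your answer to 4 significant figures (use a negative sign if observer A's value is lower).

61.36 mm

observer A: 6.64 in = 168.6560 mm.
Difference: 168.6560 − 107.3000 = 61.36 mm.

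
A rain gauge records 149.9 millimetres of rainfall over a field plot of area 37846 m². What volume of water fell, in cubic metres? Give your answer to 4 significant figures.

1 mm over 1 m² is 1 L, so volume = 149.9 × 37846 = 5673115.4 L = 5673 m³.

5673 cubic metres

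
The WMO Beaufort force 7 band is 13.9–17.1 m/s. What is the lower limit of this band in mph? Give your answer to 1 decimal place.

13.9–17.1 m/s × 2.237 = 31.1–38.3 mph.

31.1 mph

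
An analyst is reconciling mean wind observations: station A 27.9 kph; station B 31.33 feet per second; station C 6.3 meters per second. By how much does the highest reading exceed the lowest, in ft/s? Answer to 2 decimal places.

10.66 ft/s

station A: 27.9 km/h = 25.4265 ft/s.
station C: 6.3 m/s = 20.6693 ft/s.
Spread: 31.3300 − 20.6693 = 10.66 ft/s.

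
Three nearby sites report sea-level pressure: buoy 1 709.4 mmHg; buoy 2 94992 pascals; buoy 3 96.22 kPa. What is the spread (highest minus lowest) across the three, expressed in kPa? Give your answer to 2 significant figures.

buoy 1: 709.4 mmHg = 94.579 kPa.
buoy 2: 94992 Pa = 94.992 kPa.
Spread: 96.220 − 94.579 = 1.6 kPa.

1.6 kPa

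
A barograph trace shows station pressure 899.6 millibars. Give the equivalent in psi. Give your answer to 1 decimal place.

1 mb = 0.0145038 psi, so 899.6 × 0.0145038 = 13.0 psi.

13.0 psi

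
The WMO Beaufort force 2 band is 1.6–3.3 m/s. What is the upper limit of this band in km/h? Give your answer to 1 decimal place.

11.9 km/h

1.6–3.3 m/s × 3.6 = 5.8–11.9 km/h.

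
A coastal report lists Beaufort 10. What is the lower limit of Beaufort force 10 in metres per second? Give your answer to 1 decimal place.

Beaufort 10 (storm) spans 24.5–28.4 m/s.

24.5 m/s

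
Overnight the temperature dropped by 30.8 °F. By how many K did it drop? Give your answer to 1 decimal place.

17.1 K

Converting a difference, only the 9/5 scale factor applies: ΔK = 30.8 × 0.5556 = 17.1 K.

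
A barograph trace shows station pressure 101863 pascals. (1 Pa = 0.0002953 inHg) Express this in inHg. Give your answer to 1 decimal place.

30.1 inHg

1 Pa = 0.0002953 inHg, so 101863 × 0.0002953 = 30.1 inHg.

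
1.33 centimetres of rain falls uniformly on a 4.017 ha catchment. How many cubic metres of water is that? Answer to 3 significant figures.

534 cubic metres

Depth: 1.33 cm × 10 = 13.3 mm.
Area: 4.017 ha = 40170 m².
1 mm over 1 m² is 1 L, so volume = 13.3 × 40170 = 534261 L = 534 m³.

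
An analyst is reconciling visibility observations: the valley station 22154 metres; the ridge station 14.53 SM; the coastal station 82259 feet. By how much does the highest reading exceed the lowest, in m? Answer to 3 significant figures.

2920 m

the ridge station: 14.53 SM = 23383.77 m.
the coastal station: 82259 ft = 25072.54 m.
Spread: 25072.54 − 22154.00 = 2920 m.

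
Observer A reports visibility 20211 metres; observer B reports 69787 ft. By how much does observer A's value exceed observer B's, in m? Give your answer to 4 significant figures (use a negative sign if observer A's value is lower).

-1060 m

observer B: 69787 ft = 21271.08 m.
Difference: 20211.00 − 21271.08 = -1060 m.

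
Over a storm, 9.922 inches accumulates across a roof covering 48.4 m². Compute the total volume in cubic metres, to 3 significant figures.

12.2 cubic metres

Depth: 9.922 in × 25.4 = 252.0188 mm.
1 mm over 1 m² is 1 L, so volume = 252.0188 × 48.4 = 12197.71 L = 12.2 m³.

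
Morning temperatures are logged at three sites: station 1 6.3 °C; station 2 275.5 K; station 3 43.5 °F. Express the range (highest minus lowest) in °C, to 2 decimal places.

station 2: 275.5 K = 2.350 °C.
station 3: 43.5 °F = 6.389 °C.
Spread: 6.389 − 2.350 = 4.039 °C.

4.04 °C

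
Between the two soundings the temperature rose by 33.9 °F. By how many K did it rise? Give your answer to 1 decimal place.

For a temperature change the 32° offset cancels: ΔK = 33.9 × 0.5556 = 18.8 K.

18.8 K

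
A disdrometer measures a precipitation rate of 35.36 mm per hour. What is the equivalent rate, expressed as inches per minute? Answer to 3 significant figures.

35.36 mm/hour × 0.0393701 in/mm × 0.0166667 hour/minute = 0.0232 in/minute.

0.0232 in/minute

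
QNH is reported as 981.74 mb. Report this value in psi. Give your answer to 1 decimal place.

14.2 psi

1 mb = 0.0145038 psi, so 981.74 × 0.0145038 = 14.2 psi.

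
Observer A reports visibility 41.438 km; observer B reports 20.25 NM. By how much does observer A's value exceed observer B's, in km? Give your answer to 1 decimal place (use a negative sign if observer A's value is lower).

observer B: 20.25 nmi = 37.503 km.
Difference: 41.438 − 37.503 = 3.9 km.

3.9 km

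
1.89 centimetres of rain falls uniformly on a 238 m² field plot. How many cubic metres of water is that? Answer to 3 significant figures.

Depth: 1.89 cm × 10 = 18.9 mm.
1 mm over 1 m² is 1 L, so volume = 18.9 × 238 = 4498.2 L = 4.50 m³.

4.50 cubic metres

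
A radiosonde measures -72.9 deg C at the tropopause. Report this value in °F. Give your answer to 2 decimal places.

-99.22 °F

°F = °C × 9/5 + 32 = -72.9 × 1.8 + 32 = -99.22 °F.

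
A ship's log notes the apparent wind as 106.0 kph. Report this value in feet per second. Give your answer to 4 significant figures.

1 km/h = 0.911344 ft/s, so 106.0 × 0.911344 = 96.60 ft/s.

96.60 ft/s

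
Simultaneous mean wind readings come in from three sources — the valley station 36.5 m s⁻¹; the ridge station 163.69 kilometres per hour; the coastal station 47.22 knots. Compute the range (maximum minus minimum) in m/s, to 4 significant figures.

the ridge station: 163.69 km/h = 45.4694 m/s.
the coastal station: 47.22 kt = 24.2921 m/s.
Spread: 45.4694 − 24.2921 = 21.18 m/s.

21.18 m/s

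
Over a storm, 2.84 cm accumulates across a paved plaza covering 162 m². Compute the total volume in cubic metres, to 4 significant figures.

Depth: 2.84 cm × 10 = 28.4 mm.
1 mm over 1 m² is 1 L, so volume = 28.4 × 162 = 4600.8 L = 4.601 m³.

4.601 cubic metres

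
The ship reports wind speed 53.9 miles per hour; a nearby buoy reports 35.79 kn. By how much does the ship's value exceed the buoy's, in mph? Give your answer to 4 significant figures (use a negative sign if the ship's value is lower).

the buoy: 35.79 kt = 41.1864 mph.
Difference: 53.9000 − 41.1864 = 12.71 mph.

12.71 mph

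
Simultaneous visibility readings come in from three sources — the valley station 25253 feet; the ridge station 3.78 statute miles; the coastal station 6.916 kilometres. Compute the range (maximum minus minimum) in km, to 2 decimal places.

1.61 km

the valley station: 25253 ft = 7.6971 km.
the ridge station: 3.78 SM = 6.0833 km.
Spread: 7.6971 − 6.0833 = 1.61 km.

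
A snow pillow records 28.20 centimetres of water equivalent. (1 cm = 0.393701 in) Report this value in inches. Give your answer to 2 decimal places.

1 cm = 0.393701 in, so 28.20 × 0.393701 = 11.10 in.

11.10 in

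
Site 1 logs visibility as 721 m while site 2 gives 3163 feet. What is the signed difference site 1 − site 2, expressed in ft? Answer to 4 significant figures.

-797.5 ft

site 1: 721 m = 2365.486 ft.
Difference: 2365.486 − 3163.000 = -797.5 ft.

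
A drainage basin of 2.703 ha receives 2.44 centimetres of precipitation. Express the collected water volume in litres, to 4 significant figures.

Depth: 2.44 cm × 10 = 24.4 mm.
Area: 2.703 ha = 27030 m².
1 mm over 1 m² is 1 L, so volume = 24.4 × 27030 = 659532 L ≈ 659500 L.

659500 litres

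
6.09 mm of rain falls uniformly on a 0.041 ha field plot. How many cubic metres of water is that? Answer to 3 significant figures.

Area: 0.041 ha = 410 m².
1 mm over 1 m² is 1 L, so volume = 6.09 × 410 = 2496.9 L = 2.50 m³.

2.50 cubic metres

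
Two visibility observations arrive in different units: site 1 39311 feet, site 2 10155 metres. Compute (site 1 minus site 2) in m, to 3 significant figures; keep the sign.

site 1: 39311 ft = 11981.99 m.
Difference: 11981.99 − 10155.00 = 1830 m.

1830 m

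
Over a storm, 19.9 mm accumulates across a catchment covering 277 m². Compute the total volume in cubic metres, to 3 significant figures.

5.51 cubic metres

1 mm over 1 m² is 1 L, so volume = 19.9 × 277 = 5512.3 L = 5.51 m³.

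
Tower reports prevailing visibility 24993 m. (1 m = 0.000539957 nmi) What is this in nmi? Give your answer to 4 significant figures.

13.50 nmi

1 m = 0.000539957 nmi, so 24993 × 0.000539957 = 13.50 nmi.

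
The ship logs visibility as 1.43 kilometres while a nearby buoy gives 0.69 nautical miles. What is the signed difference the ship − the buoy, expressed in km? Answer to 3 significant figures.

0.152 km

the buoy: 0.69 nmi = 1.27788 km.
Difference: 1.43000 − 1.27788 = 0.152 km.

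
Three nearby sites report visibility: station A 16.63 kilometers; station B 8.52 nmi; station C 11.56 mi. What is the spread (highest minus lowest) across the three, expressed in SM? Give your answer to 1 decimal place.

station A: 16.63 km = 10.333 SM.
station B: 8.52 nmi = 9.805 SM.
Spread: 11.560 − 9.805 = 1.8 SM.

1.8 SM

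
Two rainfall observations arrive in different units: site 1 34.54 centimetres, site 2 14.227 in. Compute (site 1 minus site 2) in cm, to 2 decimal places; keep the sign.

-1.60 cm

site 2: 14.227 in = 36.1366 cm.
Difference: 34.5400 − 36.1366 = -1.60 cm.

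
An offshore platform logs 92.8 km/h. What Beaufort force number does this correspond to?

92.8 km/h = 25.8 m/s, which is Beaufort 10 (storm, 24.5–28.4 m/s).

Beaufort force 10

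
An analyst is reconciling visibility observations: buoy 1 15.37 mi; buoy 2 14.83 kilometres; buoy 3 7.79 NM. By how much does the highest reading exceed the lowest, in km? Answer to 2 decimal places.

10.31 km

buoy 1: 15.37 SM = 24.7356 km.
buoy 3: 7.79 nmi = 14.4271 km.
Spread: 24.7356 − 14.4271 = 10.31 km.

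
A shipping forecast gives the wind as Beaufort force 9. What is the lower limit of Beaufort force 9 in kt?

41 kt

Beaufort 9 (strong gale) spans 41–47 knots.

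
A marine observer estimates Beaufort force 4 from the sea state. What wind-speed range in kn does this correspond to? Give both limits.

Beaufort 4 (moderate breeze) spans 11–16 knots.

11 to 16 kt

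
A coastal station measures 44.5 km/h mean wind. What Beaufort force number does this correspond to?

44.5 km/h = 12.4 m/s, which is Beaufort 6 (strong breeze, 10.8–13.8 m/s).

Beaufort force 6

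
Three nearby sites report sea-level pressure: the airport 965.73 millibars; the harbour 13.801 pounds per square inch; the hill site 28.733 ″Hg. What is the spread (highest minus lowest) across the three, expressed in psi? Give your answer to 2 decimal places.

the airport: 965.73 mb = 14.0067 psi.
the hill site: 28.733 inHg = 14.1123 psi.
Spread: 14.1123 − 13.8010 = 0.31 psi.

0.31 psi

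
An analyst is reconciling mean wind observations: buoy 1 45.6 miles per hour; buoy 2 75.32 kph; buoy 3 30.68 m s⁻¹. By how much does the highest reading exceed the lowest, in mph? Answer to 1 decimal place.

buoy 2: 75.32 km/h = 46.802 mph.
buoy 3: 30.68 m/s = 68.629 mph.
Spread: 68.629 − 45.600 = 23.0 mph.

23.0 mph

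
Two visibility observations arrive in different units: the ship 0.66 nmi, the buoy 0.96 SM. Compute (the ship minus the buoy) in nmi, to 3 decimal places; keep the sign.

the buoy: 0.96 SM = 0.83422 nmi.
Difference: 0.66000 − 0.83422 = -0.174 nmi.

-0.174 nmi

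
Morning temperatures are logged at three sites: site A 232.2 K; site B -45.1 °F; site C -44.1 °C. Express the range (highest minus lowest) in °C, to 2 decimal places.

site A: 232.2 K = -40.950 °C.
site B: -45.1 °F = -42.833 °C.
Spread: (-40.950) − (-44.100) = 3.150 °C.

3.15 °C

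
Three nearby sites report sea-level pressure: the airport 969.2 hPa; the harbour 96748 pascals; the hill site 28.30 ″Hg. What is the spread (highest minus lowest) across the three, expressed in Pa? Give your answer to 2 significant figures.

the airport: 969.2 hPa = 96920.00 Pa.
the hill site: 28.30 inHg = 95834.81 Pa.
Spread: 96920.00 − 95834.81 = 1100 Pa.

1100 Pa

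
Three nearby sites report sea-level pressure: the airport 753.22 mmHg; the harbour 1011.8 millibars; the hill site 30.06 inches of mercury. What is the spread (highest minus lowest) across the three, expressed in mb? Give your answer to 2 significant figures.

the airport: 753.22 mmHg = 1004.21 mb.
the hill site: 30.06 inHg = 1017.95 mb.
Spread: 1017.95 − 1004.21 = 14 mb.

14 mb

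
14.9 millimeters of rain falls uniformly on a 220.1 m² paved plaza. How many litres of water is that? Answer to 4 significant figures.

1 mm over 1 m² is 1 L, so volume = 14.9 × 220.1 = 3279.49 L ≈ 3279 L.

3279 litres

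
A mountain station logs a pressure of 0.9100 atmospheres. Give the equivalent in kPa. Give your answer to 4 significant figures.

92.21 kPa

1 atm = 101.325 kPa, so 0.9100 × 101.325 = 92.21 kPa.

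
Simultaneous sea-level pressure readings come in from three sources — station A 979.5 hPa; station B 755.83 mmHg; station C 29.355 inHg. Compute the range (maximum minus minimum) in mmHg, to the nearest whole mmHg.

21 mmHg

station A: 979.5 hPa = 734.69 mmHg.
station C: 29.355 inHg = 745.62 mmHg.
Spread: 755.83 − 734.69 = 21 mmHg.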